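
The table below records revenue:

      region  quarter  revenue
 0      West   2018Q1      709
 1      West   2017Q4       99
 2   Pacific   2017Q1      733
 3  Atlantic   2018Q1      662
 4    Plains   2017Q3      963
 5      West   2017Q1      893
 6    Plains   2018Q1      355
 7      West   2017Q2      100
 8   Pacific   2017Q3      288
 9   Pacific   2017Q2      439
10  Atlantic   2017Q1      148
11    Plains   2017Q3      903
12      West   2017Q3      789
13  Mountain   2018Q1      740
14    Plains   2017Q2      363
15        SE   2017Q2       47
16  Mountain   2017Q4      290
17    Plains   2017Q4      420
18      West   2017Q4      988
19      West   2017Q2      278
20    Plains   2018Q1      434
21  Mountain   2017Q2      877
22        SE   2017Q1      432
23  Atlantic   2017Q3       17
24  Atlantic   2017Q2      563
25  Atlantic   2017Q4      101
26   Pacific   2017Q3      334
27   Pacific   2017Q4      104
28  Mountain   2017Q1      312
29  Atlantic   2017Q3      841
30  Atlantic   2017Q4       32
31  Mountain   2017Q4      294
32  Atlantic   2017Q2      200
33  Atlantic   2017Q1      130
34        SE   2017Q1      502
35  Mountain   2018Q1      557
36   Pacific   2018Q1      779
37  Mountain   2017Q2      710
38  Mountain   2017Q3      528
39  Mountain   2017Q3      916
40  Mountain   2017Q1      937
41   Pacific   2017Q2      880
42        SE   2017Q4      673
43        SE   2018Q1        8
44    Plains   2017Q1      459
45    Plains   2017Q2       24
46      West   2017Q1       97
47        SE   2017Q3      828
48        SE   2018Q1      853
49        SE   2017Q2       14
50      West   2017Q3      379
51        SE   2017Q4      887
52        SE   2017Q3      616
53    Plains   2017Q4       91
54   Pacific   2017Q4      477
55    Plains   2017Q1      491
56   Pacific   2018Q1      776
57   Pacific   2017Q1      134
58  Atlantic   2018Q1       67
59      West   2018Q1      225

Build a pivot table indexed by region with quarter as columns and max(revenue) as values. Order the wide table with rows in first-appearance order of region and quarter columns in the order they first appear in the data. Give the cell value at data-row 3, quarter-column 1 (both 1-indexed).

662

With rows in first-appearance order of region, row 3 is region=Atlantic. quarter columns in first-appearance order: 2018Q1, 2017Q4, 2017Q1, 2017Q3, 2017Q2; column 1 is 2018Q1.
Long rows with region=Atlantic, quarter=2018Q1: max(662, 67) = 662.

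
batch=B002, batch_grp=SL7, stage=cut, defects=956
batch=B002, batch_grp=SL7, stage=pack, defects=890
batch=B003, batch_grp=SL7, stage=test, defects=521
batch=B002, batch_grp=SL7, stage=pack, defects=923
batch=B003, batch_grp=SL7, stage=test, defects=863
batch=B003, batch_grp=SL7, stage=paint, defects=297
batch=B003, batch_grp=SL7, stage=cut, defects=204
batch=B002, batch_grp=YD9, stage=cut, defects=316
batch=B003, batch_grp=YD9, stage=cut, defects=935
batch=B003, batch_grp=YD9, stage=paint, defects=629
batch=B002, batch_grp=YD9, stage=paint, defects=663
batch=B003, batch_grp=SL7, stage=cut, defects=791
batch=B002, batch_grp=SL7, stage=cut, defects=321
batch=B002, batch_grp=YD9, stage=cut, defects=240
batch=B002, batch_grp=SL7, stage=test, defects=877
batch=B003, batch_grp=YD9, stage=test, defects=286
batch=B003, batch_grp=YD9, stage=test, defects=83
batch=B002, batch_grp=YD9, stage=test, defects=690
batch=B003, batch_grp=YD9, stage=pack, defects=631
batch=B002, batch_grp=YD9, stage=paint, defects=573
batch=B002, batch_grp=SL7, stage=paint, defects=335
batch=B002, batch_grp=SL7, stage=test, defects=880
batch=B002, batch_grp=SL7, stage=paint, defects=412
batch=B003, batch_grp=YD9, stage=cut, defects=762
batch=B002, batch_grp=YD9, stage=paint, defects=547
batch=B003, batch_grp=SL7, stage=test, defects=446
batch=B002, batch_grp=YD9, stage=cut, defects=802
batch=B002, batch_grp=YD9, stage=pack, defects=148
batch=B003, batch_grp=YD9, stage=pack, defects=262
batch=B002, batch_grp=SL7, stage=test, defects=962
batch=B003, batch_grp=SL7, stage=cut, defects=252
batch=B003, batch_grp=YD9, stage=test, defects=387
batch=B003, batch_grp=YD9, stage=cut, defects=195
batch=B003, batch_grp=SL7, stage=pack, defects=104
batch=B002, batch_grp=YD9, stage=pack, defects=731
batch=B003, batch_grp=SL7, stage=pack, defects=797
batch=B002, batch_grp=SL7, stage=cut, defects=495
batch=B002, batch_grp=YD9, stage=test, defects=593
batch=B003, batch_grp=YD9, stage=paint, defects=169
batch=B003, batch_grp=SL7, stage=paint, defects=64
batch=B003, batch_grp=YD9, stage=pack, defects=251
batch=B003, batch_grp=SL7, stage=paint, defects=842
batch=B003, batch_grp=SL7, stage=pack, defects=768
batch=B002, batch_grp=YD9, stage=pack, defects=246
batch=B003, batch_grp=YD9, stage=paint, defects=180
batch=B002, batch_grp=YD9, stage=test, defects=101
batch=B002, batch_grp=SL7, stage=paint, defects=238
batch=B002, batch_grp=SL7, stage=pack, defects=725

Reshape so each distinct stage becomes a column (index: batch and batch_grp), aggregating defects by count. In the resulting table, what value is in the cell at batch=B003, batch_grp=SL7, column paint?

3

Rows with batch=B003, batch_grp=SL7 and stage=paint: defects values are 297, 64, 842.
3 rows match — count = 3.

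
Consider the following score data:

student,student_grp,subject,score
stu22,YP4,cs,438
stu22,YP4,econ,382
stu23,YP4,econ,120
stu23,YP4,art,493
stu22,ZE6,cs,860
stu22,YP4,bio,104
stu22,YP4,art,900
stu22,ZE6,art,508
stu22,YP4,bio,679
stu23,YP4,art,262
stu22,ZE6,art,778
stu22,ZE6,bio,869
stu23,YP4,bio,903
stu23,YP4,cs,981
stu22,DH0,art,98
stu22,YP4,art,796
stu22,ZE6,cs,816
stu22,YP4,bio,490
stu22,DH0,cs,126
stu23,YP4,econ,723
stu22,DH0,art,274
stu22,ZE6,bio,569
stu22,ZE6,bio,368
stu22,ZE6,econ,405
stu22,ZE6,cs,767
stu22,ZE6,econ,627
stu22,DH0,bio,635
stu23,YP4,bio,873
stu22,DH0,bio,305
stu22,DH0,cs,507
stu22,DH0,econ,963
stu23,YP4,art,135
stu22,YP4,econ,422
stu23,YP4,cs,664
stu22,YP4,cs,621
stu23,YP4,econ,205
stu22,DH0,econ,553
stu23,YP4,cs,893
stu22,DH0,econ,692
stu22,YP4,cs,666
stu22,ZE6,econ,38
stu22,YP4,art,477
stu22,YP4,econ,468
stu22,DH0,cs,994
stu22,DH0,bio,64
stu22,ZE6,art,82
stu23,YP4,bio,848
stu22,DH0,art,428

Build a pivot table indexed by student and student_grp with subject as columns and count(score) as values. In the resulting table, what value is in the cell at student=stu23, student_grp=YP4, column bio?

Rows with student=stu23, student_grp=YP4 and subject=bio: score values are 903, 873, 848.
3 rows match — count = 3.

3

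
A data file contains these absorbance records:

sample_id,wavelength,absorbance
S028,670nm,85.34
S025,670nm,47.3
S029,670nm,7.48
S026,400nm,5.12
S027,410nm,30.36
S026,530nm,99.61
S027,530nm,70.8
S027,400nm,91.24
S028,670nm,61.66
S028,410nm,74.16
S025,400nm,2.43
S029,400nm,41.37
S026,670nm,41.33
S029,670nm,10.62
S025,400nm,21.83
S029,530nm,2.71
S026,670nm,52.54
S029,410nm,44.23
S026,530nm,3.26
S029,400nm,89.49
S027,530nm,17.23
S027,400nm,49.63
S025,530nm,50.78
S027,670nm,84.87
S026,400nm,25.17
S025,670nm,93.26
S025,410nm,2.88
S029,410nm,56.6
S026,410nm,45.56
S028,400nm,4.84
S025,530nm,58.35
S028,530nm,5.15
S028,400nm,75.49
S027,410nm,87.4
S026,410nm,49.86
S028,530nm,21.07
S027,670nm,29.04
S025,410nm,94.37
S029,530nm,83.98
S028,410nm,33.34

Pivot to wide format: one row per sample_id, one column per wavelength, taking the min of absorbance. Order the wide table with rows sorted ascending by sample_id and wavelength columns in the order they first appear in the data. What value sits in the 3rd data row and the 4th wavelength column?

17.23

With rows sorted ascending by sample_id, row 3 is sample_id=S027. wavelength columns in first-appearance order: 670nm, 400nm, 410nm, 530nm; column 4 is 530nm.
Long rows with sample_id=S027, wavelength=530nm: min(70.8, 17.23) = 17.23.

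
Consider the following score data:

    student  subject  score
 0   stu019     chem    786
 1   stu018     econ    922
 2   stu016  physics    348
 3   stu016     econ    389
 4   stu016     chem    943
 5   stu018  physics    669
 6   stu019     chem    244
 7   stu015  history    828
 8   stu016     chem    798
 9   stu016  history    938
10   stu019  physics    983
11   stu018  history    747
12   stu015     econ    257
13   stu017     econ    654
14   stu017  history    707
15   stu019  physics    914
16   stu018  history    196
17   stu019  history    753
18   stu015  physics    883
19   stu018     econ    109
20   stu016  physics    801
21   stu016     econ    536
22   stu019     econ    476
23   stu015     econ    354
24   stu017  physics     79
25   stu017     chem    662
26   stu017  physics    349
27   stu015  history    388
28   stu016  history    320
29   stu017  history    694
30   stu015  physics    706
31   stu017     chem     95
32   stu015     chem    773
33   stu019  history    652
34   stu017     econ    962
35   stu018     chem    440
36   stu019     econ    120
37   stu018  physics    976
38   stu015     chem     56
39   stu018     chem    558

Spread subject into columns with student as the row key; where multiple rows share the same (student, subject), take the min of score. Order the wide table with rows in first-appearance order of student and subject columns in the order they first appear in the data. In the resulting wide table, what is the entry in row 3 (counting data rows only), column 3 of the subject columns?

With rows in first-appearance order of student, row 3 is student=stu016. subject columns in first-appearance order: chem, econ, physics, history; column 3 is physics.
Long rows with student=stu016, subject=physics: min(348, 801) = 348.

348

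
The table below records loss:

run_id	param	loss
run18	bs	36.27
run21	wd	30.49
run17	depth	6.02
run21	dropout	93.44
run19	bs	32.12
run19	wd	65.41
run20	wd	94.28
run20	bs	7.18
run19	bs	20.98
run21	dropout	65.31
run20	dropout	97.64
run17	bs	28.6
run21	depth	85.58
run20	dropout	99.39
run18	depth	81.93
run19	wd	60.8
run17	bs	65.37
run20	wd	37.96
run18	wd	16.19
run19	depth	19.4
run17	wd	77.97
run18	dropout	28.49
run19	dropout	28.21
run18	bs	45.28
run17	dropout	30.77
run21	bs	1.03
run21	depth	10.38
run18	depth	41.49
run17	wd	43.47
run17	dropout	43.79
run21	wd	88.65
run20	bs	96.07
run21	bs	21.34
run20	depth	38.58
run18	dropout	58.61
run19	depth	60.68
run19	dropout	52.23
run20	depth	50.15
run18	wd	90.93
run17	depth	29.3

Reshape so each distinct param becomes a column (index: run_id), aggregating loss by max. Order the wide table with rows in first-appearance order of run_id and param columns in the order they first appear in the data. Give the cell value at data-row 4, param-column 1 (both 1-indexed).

32.12

With rows in first-appearance order of run_id, row 4 is run_id=run19. param columns in first-appearance order: bs, wd, depth, dropout; column 1 is bs.
Long rows with run_id=run19, param=bs: max(32.12, 20.98) = 32.12.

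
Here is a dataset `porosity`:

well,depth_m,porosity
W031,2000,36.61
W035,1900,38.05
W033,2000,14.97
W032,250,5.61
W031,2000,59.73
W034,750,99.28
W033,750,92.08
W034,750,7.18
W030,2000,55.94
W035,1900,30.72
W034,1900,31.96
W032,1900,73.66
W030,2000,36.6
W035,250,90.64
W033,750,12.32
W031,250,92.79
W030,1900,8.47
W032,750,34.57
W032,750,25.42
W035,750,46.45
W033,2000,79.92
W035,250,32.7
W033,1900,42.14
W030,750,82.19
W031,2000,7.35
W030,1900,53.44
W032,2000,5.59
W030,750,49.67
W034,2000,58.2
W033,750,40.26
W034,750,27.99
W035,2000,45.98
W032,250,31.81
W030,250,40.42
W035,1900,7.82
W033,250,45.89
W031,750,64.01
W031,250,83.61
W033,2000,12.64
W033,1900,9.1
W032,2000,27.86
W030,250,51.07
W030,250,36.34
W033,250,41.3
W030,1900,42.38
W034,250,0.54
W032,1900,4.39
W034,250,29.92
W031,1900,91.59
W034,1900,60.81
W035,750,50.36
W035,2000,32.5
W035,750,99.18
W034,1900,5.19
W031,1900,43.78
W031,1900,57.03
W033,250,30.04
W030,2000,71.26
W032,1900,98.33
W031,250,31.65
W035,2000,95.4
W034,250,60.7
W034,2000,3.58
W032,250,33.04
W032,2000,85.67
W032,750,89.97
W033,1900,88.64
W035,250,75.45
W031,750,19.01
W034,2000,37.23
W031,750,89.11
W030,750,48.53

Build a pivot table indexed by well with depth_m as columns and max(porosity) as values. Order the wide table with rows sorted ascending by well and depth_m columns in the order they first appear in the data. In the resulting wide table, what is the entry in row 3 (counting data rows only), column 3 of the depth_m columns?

With rows sorted ascending by well, row 3 is well=W032. depth_m columns in first-appearance order: 2000, 1900, 250, 750; column 3 is 250.
Long rows with well=W032, depth_m=250: max(5.61, 31.81, 33.04) = 33.04.

33.04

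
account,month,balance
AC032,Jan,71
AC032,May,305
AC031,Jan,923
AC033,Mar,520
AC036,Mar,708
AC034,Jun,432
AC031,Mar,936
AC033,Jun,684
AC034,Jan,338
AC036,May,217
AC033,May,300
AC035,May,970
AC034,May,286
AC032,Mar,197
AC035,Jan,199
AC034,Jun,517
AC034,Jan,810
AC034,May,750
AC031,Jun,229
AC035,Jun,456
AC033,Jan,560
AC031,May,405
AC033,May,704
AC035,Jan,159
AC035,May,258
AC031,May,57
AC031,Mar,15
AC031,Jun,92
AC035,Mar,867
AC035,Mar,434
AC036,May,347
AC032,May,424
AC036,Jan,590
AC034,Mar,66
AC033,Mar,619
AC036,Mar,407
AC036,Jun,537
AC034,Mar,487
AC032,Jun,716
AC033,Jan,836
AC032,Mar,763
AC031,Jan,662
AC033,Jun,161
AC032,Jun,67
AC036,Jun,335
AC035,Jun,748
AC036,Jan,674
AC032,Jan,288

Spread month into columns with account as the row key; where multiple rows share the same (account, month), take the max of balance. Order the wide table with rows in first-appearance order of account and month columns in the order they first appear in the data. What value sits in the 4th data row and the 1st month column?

674

With rows in first-appearance order of account, row 4 is account=AC036. month columns in first-appearance order: Jan, May, Mar, Jun; column 1 is Jan.
Long rows with account=AC036, month=Jan: max(590, 674) = 674.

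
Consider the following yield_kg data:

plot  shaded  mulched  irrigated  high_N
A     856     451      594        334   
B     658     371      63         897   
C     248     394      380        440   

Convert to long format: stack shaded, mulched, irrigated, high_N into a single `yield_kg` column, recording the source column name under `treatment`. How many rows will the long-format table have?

12

3 plot values × 4 melted columns = 12 rows.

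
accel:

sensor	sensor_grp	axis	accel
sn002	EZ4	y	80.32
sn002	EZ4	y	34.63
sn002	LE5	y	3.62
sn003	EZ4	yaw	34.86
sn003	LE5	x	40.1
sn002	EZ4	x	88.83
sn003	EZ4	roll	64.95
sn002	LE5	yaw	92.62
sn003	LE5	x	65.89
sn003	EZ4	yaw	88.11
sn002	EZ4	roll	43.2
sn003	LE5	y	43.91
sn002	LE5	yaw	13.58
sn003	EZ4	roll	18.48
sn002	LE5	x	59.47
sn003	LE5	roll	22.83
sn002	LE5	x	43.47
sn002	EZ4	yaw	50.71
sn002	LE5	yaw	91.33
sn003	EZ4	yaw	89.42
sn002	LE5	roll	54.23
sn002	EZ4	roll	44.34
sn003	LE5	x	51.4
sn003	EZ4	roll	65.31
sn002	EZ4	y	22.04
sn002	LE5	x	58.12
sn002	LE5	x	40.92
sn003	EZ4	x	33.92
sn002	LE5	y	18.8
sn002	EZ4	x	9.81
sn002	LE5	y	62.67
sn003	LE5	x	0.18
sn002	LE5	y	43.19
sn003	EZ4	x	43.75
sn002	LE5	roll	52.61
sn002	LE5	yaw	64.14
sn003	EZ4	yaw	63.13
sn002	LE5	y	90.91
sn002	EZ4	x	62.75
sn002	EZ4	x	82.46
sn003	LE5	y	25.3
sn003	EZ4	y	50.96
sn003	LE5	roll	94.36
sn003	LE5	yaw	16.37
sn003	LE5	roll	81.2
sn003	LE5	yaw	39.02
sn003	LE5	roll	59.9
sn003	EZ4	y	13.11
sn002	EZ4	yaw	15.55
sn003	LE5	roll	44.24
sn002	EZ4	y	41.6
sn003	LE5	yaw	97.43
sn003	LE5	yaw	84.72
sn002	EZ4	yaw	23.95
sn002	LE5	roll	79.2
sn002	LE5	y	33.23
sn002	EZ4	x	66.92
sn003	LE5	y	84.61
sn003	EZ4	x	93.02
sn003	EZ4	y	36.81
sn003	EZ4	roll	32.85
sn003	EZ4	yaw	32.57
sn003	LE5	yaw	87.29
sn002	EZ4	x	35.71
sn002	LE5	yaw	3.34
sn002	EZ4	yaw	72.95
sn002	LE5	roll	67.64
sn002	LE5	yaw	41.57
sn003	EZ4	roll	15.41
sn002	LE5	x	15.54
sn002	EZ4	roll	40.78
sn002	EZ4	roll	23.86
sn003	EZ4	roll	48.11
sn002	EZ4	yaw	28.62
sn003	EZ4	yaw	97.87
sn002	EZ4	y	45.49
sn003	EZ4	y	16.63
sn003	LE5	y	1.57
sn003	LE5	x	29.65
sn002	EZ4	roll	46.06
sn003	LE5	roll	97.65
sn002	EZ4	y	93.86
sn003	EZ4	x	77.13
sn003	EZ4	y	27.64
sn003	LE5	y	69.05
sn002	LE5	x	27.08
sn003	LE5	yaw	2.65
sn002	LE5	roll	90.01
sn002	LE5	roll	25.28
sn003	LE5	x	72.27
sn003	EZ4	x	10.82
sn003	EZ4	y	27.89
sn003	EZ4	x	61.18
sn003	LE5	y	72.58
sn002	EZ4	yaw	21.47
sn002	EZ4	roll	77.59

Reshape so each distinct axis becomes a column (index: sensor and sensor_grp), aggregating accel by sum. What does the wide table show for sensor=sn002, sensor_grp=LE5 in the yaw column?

Rows with sensor=sn002, sensor_grp=LE5 and axis=yaw: accel values are 92.62, 13.58, 91.33, 64.14, 3.34, 41.57.
92.62 + 13.58 + 91.33 + 64.14 + 3.34 + 41.57 = 306.58.

306.58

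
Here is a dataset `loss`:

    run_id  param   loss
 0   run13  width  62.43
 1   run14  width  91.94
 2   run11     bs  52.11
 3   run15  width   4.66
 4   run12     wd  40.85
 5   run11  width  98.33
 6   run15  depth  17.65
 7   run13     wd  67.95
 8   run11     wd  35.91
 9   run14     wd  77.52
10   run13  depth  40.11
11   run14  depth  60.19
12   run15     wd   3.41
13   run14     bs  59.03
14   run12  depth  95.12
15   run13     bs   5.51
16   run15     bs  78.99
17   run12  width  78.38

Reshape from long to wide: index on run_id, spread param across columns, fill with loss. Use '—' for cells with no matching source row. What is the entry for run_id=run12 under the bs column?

—

No long-format row has run_id=run12 and param=bs, so the cell is —.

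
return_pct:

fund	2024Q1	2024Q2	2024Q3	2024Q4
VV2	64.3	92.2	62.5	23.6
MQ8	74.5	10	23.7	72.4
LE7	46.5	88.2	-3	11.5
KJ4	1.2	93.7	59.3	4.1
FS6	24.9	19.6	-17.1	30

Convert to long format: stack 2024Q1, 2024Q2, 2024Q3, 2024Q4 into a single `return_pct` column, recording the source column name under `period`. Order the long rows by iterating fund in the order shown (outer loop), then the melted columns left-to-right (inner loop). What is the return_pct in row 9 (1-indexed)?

46.5

20 rows total (5 × 4). Row 9: index ⌊(9-1)/4⌋ = 2 into fund → LE7; (9-1) mod 4 = 0 into the melted columns → 2024Q1.
So row 9 is (LE7, 2024Q1, 46.5); return_pct = 46.5.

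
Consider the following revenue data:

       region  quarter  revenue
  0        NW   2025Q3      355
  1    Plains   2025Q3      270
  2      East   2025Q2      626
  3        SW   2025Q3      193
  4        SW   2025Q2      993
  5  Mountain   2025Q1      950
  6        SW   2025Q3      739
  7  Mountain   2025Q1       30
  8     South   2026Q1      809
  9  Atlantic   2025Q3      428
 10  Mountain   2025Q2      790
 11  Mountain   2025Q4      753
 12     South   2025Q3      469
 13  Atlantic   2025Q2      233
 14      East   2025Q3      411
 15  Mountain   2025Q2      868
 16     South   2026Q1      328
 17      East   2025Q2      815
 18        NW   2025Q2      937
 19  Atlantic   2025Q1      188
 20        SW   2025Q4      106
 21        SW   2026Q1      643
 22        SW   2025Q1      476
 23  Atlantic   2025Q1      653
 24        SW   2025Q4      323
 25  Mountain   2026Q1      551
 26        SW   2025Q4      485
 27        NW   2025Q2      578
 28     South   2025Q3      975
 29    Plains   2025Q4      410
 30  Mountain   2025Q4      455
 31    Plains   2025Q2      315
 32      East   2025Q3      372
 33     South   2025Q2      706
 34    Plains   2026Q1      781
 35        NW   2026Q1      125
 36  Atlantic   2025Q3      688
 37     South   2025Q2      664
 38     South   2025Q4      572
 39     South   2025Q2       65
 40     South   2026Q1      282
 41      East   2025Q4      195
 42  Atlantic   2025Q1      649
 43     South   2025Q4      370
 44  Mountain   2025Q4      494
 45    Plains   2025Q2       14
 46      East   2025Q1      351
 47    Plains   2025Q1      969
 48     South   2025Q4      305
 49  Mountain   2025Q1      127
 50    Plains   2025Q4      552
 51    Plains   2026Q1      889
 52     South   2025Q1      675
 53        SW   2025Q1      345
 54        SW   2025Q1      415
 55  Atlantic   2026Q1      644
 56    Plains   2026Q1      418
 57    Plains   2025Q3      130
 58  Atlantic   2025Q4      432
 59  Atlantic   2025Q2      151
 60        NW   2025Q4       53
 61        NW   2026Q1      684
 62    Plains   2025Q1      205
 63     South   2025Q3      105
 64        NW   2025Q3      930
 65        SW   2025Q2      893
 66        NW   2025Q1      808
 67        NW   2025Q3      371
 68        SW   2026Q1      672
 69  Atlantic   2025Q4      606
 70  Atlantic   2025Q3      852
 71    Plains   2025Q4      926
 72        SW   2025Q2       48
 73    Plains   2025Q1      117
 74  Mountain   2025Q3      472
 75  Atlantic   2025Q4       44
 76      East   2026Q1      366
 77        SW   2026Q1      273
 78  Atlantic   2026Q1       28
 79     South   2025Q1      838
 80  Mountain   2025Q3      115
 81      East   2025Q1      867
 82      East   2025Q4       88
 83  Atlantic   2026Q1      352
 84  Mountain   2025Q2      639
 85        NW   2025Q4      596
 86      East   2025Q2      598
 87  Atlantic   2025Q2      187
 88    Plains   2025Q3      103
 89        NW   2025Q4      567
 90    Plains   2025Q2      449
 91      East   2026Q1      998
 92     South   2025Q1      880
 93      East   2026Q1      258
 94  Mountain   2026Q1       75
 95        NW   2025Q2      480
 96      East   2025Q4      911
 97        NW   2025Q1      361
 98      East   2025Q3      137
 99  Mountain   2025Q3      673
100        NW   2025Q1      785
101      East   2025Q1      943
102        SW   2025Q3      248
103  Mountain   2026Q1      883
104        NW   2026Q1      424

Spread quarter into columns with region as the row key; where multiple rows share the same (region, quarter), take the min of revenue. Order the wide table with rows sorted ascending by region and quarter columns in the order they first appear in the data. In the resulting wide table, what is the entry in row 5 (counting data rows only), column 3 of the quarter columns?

With rows sorted ascending by region, row 5 is region=Plains. quarter columns in first-appearance order: 2025Q3, 2025Q2, 2025Q1, 2026Q1, 2025Q4; column 3 is 2025Q1.
Long rows with region=Plains, quarter=2025Q1: min(969, 205, 117) = 117.

117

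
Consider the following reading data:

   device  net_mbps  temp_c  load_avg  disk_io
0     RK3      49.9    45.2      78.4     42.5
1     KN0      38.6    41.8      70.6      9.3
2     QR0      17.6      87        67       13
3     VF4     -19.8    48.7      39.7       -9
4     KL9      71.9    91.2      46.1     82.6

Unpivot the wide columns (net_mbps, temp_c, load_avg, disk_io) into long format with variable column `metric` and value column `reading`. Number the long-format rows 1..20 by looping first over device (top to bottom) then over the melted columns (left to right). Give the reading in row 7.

70.6

20 rows total (5 × 4). Row 7: index ⌊(7-1)/4⌋ = 1 into device → KN0; (7-1) mod 4 = 2 into the melted columns → load_avg.
So row 7 is (KN0, load_avg, 70.6); reading = 70.6.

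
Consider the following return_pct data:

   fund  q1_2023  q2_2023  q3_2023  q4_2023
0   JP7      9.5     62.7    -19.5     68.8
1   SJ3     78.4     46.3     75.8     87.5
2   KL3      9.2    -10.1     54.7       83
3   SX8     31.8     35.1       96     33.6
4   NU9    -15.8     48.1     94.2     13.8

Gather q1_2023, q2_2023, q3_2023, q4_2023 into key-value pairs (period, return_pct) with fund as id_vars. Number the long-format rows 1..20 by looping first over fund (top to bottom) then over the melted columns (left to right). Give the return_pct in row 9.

9.2

20 rows total (5 × 4). Row 9: index ⌊(9-1)/4⌋ = 2 into fund → KL3; (9-1) mod 4 = 0 into the melted columns → q1_2023.
So row 9 is (KL3, q1_2023, 9.2); return_pct = 9.2.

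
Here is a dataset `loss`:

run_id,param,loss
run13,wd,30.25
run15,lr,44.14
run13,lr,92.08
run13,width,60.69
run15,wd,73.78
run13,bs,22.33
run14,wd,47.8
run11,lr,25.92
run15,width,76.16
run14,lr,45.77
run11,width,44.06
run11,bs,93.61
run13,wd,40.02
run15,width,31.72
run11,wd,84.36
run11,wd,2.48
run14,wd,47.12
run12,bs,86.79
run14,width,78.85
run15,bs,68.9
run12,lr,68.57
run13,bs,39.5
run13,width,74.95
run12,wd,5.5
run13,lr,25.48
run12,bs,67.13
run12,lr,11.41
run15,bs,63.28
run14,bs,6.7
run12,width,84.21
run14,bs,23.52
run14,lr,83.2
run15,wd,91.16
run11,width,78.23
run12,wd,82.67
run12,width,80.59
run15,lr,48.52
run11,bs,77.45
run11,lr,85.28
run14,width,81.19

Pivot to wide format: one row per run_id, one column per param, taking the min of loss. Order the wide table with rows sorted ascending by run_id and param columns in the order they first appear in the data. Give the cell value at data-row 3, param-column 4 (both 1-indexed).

22.33

With rows sorted ascending by run_id, row 3 is run_id=run13. param columns in first-appearance order: wd, lr, width, bs; column 4 is bs.
Long rows with run_id=run13, param=bs: min(22.33, 39.5) = 22.33.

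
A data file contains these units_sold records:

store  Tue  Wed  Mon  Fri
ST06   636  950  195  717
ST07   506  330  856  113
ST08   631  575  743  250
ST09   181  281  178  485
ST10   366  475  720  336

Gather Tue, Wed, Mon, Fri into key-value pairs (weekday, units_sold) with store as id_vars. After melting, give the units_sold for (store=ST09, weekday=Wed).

Unpivoting turns each (store, wide-column) pair into one long row.
The wide cell at row ST09, column Wed holds 281, so the long row (ST09, Wed) has units_sold=281.

281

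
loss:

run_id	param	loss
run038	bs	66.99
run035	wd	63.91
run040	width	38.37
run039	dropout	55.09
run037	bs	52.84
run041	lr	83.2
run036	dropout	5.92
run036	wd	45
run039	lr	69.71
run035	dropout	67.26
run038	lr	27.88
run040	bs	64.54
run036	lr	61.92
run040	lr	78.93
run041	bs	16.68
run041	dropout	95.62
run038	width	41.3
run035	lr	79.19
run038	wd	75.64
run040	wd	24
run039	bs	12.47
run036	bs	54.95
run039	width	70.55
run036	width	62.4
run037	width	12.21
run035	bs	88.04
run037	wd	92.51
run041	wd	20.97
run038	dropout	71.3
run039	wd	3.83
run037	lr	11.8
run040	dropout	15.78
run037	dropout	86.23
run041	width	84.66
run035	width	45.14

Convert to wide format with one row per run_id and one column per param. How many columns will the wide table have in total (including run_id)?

6

1 column for run_id plus 5 distinct param values → 6 columns.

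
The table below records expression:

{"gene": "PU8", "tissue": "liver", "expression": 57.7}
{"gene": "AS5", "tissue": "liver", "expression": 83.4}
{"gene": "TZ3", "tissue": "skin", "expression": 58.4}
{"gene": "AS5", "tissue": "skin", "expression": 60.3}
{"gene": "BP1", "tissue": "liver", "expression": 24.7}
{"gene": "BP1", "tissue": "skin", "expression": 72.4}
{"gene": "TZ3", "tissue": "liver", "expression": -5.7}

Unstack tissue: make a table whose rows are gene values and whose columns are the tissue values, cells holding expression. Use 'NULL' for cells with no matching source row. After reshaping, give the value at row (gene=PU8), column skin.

NULL

No long-format row has gene=PU8 and tissue=skin, so the cell is NULL.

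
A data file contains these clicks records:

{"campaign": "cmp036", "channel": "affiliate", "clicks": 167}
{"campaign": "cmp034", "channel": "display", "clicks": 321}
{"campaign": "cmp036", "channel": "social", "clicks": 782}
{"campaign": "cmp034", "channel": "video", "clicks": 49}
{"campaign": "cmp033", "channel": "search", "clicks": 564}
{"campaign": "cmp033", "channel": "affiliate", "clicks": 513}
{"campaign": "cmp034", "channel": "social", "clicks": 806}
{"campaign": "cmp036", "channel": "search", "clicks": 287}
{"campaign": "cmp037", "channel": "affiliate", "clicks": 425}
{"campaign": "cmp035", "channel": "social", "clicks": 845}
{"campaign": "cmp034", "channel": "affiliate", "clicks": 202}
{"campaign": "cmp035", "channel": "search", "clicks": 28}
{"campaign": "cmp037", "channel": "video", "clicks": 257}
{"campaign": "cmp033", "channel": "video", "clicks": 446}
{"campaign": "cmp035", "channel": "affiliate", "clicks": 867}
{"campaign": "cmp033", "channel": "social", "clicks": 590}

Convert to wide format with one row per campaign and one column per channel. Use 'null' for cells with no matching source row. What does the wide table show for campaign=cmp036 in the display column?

No long-format row has campaign=cmp036 and channel=display, so the cell is null.

null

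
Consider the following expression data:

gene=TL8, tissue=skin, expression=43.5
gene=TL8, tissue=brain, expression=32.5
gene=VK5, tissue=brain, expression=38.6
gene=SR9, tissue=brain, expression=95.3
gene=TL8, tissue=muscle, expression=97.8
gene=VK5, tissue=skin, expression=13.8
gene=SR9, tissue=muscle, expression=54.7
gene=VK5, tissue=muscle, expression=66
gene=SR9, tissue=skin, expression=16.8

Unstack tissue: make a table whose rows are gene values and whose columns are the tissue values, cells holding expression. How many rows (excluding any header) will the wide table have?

3 distinct gene values → 3 rows.

3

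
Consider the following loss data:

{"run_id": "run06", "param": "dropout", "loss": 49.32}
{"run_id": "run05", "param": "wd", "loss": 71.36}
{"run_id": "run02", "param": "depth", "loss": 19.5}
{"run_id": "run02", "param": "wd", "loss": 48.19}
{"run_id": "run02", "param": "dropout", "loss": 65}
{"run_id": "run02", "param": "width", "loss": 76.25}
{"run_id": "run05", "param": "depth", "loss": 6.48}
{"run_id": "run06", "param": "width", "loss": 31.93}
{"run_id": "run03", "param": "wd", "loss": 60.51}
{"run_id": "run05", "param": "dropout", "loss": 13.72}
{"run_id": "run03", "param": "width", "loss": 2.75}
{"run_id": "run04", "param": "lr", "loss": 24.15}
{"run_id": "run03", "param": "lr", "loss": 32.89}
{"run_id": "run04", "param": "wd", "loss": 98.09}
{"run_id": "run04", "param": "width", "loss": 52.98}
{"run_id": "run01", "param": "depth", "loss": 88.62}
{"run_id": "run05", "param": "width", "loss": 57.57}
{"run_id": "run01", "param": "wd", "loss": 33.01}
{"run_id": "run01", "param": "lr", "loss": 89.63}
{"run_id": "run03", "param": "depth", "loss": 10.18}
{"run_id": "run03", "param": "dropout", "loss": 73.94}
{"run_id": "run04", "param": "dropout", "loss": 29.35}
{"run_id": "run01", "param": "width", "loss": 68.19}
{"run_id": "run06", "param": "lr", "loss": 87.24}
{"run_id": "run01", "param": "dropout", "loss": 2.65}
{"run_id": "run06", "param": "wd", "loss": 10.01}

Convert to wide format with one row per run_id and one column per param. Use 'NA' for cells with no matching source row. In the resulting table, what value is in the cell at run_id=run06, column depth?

No long-format row has run_id=run06 and param=depth, so the cell is NA.

NA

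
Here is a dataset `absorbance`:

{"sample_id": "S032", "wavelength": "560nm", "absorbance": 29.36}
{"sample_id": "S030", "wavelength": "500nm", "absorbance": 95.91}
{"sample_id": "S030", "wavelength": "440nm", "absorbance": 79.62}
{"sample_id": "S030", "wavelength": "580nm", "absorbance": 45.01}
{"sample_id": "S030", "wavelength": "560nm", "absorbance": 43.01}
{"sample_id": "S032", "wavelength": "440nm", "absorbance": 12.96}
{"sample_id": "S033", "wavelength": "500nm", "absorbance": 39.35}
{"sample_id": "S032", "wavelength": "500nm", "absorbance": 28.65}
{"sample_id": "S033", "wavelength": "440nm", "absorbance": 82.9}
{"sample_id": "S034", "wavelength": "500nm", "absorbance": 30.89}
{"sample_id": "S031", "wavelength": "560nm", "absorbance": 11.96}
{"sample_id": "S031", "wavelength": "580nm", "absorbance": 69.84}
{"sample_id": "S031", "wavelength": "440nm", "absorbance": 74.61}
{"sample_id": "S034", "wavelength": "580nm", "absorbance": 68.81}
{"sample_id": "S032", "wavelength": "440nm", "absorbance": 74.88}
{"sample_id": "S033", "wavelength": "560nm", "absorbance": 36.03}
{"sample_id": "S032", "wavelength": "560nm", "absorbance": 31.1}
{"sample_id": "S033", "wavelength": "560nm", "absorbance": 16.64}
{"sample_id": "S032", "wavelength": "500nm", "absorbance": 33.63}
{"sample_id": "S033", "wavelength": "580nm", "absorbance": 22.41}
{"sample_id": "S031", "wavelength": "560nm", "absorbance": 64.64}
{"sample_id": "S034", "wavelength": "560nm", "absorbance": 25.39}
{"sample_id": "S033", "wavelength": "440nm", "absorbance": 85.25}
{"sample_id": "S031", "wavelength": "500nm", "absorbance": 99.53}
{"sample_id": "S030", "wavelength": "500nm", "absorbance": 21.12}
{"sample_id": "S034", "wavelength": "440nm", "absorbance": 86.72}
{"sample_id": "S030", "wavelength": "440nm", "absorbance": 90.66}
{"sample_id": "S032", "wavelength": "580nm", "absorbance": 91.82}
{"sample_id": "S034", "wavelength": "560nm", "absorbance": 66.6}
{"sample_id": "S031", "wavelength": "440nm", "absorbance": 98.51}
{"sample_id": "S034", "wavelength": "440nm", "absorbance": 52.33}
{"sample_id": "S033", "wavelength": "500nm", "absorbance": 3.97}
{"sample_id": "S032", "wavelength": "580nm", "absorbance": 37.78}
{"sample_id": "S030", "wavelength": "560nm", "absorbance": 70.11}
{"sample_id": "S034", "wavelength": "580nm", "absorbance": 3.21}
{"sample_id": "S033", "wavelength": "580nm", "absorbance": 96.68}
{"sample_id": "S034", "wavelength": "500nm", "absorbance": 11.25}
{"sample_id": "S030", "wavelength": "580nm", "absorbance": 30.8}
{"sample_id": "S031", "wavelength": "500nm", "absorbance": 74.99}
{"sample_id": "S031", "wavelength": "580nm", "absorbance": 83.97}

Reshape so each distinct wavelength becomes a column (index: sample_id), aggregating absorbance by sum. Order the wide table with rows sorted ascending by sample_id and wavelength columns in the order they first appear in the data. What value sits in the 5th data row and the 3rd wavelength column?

139.05

With rows sorted ascending by sample_id, row 5 is sample_id=S034. wavelength columns in first-appearance order: 560nm, 500nm, 440nm, 580nm; column 3 is 440nm.
Long rows with sample_id=S034, wavelength=440nm: 86.72 + 52.33 = 139.05.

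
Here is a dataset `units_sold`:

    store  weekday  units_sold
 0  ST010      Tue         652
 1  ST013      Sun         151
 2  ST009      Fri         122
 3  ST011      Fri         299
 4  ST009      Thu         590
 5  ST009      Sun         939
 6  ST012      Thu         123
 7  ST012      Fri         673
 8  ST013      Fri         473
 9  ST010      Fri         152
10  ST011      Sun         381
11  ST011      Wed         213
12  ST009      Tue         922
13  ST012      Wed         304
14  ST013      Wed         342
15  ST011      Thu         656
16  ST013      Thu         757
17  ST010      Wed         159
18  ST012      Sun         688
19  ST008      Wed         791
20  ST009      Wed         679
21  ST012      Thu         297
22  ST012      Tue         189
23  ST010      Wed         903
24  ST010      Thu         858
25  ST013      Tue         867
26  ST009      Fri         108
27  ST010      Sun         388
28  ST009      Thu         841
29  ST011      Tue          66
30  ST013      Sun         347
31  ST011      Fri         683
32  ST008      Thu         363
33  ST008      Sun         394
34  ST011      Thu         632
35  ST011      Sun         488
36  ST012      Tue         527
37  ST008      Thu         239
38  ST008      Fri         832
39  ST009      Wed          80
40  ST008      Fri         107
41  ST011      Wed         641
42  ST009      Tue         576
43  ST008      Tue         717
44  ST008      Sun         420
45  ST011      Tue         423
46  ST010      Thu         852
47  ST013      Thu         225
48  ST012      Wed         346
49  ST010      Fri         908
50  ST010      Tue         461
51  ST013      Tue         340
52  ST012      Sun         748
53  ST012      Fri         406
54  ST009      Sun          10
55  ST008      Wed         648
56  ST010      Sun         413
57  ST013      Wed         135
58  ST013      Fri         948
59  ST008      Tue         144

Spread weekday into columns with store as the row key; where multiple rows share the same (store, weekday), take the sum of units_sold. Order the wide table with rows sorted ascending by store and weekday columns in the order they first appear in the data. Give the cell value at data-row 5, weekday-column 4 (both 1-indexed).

420

With rows sorted ascending by store, row 5 is store=ST012. weekday columns in first-appearance order: Tue, Sun, Fri, Thu, Wed; column 4 is Thu.
Long rows with store=ST012, weekday=Thu: 123 + 297 = 420.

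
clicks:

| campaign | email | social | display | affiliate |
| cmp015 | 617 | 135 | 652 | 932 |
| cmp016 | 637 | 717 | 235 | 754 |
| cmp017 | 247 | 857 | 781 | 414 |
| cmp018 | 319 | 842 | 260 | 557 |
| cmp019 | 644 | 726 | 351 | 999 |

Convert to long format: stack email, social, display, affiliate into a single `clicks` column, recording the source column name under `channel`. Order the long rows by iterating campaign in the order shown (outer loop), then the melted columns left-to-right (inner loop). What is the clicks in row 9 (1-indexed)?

20 rows total (5 × 4). Row 9: index ⌊(9-1)/4⌋ = 2 into campaign → cmp017; (9-1) mod 4 = 0 into the melted columns → email.
So row 9 is (cmp017, email, 247); clicks = 247.

247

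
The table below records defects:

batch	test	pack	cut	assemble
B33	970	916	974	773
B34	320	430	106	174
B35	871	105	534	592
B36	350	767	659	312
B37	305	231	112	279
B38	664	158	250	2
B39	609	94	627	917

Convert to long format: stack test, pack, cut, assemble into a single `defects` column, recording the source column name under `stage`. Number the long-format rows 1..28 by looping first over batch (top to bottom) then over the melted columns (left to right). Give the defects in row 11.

28 rows total (7 × 4). Row 11: index ⌊(11-1)/4⌋ = 2 into batch → B35; (11-1) mod 4 = 2 into the melted columns → cut.
So row 11 is (B35, cut, 534); defects = 534.

534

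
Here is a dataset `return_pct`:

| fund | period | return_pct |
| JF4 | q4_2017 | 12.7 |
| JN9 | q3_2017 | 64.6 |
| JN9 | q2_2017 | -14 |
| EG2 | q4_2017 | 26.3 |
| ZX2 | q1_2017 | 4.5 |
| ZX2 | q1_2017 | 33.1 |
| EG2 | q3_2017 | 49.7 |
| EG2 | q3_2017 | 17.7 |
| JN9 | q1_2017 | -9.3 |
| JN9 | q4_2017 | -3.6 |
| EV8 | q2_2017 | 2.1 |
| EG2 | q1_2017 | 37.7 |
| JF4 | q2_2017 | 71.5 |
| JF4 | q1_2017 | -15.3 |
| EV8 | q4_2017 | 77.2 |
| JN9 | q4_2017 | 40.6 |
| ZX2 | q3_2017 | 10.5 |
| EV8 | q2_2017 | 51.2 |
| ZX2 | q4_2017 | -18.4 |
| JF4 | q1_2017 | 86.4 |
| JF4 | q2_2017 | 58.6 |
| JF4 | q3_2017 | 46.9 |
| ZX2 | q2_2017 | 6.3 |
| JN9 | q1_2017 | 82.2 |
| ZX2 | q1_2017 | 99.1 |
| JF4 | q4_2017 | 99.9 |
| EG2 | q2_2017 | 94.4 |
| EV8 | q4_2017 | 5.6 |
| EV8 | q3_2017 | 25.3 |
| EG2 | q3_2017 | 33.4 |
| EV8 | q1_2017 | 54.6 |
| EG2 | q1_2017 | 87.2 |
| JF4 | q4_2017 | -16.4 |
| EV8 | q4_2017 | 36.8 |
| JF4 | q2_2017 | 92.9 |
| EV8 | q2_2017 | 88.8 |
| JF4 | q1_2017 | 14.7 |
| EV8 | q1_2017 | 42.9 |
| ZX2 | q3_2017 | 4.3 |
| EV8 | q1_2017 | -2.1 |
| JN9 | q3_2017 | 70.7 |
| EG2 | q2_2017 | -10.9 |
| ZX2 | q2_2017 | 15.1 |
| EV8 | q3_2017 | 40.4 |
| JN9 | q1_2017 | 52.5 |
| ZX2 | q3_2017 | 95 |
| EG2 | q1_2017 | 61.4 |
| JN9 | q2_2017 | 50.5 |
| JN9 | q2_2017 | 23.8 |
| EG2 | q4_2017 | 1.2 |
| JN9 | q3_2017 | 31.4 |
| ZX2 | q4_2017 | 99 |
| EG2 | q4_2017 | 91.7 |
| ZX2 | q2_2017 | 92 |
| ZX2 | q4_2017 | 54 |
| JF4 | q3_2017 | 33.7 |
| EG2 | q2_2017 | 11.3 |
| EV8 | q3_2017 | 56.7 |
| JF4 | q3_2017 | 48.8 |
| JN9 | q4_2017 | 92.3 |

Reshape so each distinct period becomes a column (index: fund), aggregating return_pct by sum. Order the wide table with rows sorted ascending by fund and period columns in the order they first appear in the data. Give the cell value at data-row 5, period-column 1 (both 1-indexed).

With rows sorted ascending by fund, row 5 is fund=ZX2. period columns in first-appearance order: q4_2017, q3_2017, q2_2017, q1_2017; column 1 is q4_2017.
Long rows with fund=ZX2, period=q4_2017: -18.4 + 99 + 54 = 134.6.

134.6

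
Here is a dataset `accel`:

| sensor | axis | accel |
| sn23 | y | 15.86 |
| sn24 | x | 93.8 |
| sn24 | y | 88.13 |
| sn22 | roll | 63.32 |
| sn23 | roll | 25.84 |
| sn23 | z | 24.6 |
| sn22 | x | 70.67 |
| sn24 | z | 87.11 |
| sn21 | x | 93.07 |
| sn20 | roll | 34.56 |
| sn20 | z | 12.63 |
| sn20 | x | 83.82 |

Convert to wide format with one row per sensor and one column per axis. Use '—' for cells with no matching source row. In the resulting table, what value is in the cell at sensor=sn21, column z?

—

No long-format row has sensor=sn21 and axis=z, so the cell is —.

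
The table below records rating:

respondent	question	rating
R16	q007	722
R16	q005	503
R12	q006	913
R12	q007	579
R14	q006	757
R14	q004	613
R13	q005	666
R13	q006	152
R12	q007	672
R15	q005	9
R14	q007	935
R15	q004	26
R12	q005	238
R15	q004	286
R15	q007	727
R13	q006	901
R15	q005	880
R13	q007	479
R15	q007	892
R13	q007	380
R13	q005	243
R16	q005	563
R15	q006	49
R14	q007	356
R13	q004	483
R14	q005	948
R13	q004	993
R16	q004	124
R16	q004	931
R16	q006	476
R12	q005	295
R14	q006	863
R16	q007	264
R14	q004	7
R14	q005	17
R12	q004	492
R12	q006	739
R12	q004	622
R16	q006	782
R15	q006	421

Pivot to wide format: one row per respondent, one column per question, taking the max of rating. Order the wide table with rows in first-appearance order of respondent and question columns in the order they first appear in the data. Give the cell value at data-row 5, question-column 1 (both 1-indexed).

892

With rows in first-appearance order of respondent, row 5 is respondent=R15. question columns in first-appearance order: q007, q005, q006, q004; column 1 is q007.
Long rows with respondent=R15, question=q007: max(727, 892) = 892.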